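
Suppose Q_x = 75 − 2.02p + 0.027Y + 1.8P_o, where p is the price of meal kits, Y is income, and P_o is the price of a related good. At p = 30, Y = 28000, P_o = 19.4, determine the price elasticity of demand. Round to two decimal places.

-0.08

Q_x = 75 − 2.02(30) + 0.027(28000) + 1.8(19.4) = 75 − 60.6 + 756 + 34.92 = 805.32.
∂Q_x/∂p = −2.02, so E_p = (−2.02)·(30/805.32) ≈ -0.08.
|E_p| < 1: demand is inelastic.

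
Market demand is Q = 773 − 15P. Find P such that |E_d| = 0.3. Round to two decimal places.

Set −bP/(a − bP) = −0.3 ⇒ bP = 0.3(a − bP) ⇒ bP(1+0.3) = 0.3·a.
P = 0.3·773/(15·1.3) ≈ 11.89.

11.89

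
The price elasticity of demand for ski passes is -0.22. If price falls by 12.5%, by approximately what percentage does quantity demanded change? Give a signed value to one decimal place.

2.8

%ΔQ ≈ E × %ΔP = (-0.22) × (-12.5%) ≈ 2.8%.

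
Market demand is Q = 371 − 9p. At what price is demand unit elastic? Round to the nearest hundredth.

20.61

For linear demand Q = a − bp, E = −bp/(a − bp). |E| = 1 ⇒ bp = a − bp ⇒ p = a/(2b).
p = 371/(2·9) ≈ 20.61.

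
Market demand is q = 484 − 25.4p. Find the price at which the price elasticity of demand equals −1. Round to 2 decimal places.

9.53

For linear demand q = a − bp, E = −bp/(a − bp). |E| = 1 ⇒ bp = a − bp ⇒ p = a/(2b).
p = 484/(2·25.4) ≈ 9.53.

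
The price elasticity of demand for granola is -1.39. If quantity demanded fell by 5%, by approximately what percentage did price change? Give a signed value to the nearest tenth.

3.6

%ΔQ ≈ E × %ΔP ⇒ %ΔP = %ΔQ / E = (-5%)/(-1.39) ≈ 3.6%.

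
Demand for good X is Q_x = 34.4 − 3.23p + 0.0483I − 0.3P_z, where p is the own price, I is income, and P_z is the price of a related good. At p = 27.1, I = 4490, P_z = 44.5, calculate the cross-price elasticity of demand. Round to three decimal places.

Substituting, Q_x = 34.4 − 3.23(27.1) + 0.0483(4490) − 0.3(44.5) = 34.4 − 87.533 + 216.867 − 13.35 = 150.384.
∂Q_x/∂P_z = −0.3, so E_xy = -0.3·(44.5/150.384) ≈ -0.089.
E_xy < 0: the goods are complements.

-0.089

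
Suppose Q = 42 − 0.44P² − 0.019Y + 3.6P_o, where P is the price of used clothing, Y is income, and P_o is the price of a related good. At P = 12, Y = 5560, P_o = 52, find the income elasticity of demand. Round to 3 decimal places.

At the given point, Q = 42 − 0.44(12)² − 0.019(5560) + 3.6(52) = 42 − 63.36 − 105.64 + 187.2 = 60.2.
∂Q/∂Y = −0.019, so E_I = -0.019·(5560/60.2) ≈ -1.755.
E_I < 0: inferior good.

-1.755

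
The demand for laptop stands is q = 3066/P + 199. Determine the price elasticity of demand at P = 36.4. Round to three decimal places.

At P = 36.4, q = 283.2308.
dq/dP = −3066/P² = −2.314.
Point elasticity E = (dq/dP)·(P/q) = -2.314 × 36.4/283.2308 ≈ -0.297.
|E| < 1, so demand is inelastic at this price.

-0.297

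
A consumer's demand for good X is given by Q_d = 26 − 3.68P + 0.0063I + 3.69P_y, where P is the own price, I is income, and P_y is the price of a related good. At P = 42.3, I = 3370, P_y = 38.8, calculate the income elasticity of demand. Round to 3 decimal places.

First evaluate Q_d: 26 − 3.68(42.3) + 0.0063(3370) + 3.69(38.8) = 26 − 155.664 + 21.231 + 143.172 = 34.739.
∂Q_d/∂I = +0.0063, so E_I = 0.0063·(3370/34.739) ≈ 0.611.
E_I ∈ (0,1): normal good (necessity).

0.611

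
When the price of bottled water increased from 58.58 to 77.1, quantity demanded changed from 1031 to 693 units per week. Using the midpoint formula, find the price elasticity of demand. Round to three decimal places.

-1.436

%Δq = (693 − 1031)/[(1031 + 693)/2] = -338/862 ≈ -0.3921.
%ΔP = (77.1 − 58.58)/[(58.58 + 77.1)/2] = 18.52/67.84 ≈ 0.2730.
Arc elasticity E = %Δq/%ΔP ≈ -0.3921/0.2730 ≈ -1.436.
|E| > 1: demand is elastic over this range.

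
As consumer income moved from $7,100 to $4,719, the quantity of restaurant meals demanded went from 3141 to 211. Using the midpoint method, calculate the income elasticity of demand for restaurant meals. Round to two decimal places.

%ΔQ = (211 − 3141)/[(3141+211)/2] = -2930/1676 ≈ -1.7482.
%ΔI = (4,719 − 7,100)/[(7,100+4,719)/2] = -2381/5909.5 ≈ -0.4029.
E_I = %ΔQ/%ΔI ≈ 4.34.
E_I > 1: normal good (luxury).

4.34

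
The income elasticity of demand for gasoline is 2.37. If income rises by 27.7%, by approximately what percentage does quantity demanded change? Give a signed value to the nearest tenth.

%ΔQ ≈ E × %ΔI = (2.37) × (27.7%) ≈ 65.6%.

65.6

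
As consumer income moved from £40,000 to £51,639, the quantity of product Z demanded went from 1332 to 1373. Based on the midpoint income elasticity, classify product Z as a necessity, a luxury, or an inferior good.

necessity

%ΔQ = (1373 − 1332)/[(1332+1373)/2] = 41/1352.5 ≈ 0.0303.
%ΔY = (51,639 − 40,000)/[(40,000+51,639)/2] = 11639/45819.5 ≈ 0.2540.
E_I = %ΔQ/%ΔY ≈ 0.119.
E_I ∈ (0,1): normal good (necessity).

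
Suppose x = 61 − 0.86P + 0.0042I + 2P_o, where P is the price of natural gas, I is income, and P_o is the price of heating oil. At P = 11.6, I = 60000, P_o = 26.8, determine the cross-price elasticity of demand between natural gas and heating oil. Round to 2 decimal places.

First evaluate x: 61 − 0.86(11.6) + 0.0042(60000) + 2(26.8) = 61 − 9.976 + 252 + 53.6 = 356.624.
∂x/∂P_o = +2, so E_xy = 2·(26.8/356.624) ≈ 0.15.
E_xy > 0: the goods are substitutes.

0.15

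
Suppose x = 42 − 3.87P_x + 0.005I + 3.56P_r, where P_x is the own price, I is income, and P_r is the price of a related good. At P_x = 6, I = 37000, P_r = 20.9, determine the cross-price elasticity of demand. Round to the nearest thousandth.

Evaluating quantity at (P_x, I, P_r) gives x = 42 − 3.87(6) + 0.005(37000) + 3.56(20.9) = 42 − 23.22 + 185 + 74.404 = 278.184.
∂x/∂P_r = +3.56, so E_xy = 3.56·(20.9/278.184) ≈ 0.267.
E_xy > 0: the goods are substitutes.

0.267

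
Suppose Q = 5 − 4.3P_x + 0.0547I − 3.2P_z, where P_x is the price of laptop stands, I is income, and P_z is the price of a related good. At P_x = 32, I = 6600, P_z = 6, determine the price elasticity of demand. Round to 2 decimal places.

-0.66

First evaluate Q: 5 − 4.3(32) + 0.0547(6600) − 3.2(6) = 5 − 137.6 + 361.02 − 19.2 = 209.22.
∂Q/∂P_x = −4.3, so E_p = (−4.3)·(32/209.22) ≈ -0.66.
|E_p| < 1: demand is inelastic.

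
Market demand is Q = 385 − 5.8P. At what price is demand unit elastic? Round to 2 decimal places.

For linear demand Q = a − bP, E = −bP/(a − bP). |E| = 1 ⇒ bP = a − bP ⇒ P = a/(2b).
P = 385/(2·5.8) ≈ 33.19.

33.19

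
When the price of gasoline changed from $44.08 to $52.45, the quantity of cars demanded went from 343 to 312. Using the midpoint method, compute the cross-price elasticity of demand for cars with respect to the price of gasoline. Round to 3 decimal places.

-0.546

%ΔQ_x = (312 − 343)/[(343+312)/2] = -31/327.5 ≈ -0.0947.
%ΔP_y = (52.45 − 44.08)/[(44.08+52.45)/2] ≈ 0.1734.
E_xy = -0.0947/0.1734 ≈ -0.546.
E_xy < 0, so cars and gasoline are complements.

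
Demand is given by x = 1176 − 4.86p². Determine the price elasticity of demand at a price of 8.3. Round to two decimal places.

At p = 8.3, x = 841.1946.
dx/dp = −2·4.86·p = −80.676.
Point elasticity E = (dx/dp)·(p/x) = -80.676 × 8.3/841.1946 ≈ -0.80.
|E| < 1, so demand is inelastic at this price.

-0.80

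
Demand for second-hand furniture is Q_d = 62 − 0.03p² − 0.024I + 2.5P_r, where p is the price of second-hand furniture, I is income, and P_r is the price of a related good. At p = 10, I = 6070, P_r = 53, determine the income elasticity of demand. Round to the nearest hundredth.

-3.18

First evaluate Q_d: 62 − 0.03(10)² − 0.024(6070) + 2.5(53) = 62 − 3 − 145.68 + 132.5 = 45.82.
∂Q_d/∂I = −0.024, so E_I = -0.024·(6070/45.82) ≈ -3.18.
E_I < 0: inferior good.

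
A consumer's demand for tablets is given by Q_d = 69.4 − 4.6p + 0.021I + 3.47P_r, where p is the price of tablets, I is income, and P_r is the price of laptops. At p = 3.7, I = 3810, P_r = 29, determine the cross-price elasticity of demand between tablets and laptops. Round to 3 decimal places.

0.432

Substituting, Q_d = 69.4 − 4.6(3.7) + 0.021(3810) + 3.47(29) = 69.4 − 17.02 + 80.01 + 100.63 = 233.02.
∂Q_d/∂P_r = +3.47, so E_xy = 3.47·(29/233.02) ≈ 0.432.
E_xy > 0: the goods are substitutes.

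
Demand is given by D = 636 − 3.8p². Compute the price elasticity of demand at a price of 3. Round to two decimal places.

-0.11

At p = 3, D = 601.8.
dD/dp = −2·3.8·p = −22.8.
Point elasticity E = (dD/dp)·(p/D) = -22.8 × 3/601.8 ≈ -0.11.
|E| < 1, so demand is inelastic at this price.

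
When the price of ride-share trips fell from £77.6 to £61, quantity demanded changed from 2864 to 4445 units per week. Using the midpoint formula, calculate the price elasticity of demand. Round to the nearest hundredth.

%Δq = (4445 − 2864)/[(2864 + 4445)/2] = 1581/3654.5 ≈ 0.4326.
%ΔP = (61 − 77.6)/[(77.6 + 61)/2] = -16.6/69.3 ≈ -0.2395.
Arc elasticity E = %Δq/%ΔP ≈ 0.4326/-0.2395 ≈ -1.81.
|E| > 1: demand is elastic over this range.

-1.81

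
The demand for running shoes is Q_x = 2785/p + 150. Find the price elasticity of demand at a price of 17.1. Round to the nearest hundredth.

-0.52

At p = 17.1, Q_x = 312.8655.
dQ_x/dp = −2785/p² = −9.5243.
Point elasticity E = (dQ_x/dp)·(p/Q_x) = -9.5243 × 17.1/312.8655 ≈ -0.52.
|E| < 1, so demand is inelastic at this price.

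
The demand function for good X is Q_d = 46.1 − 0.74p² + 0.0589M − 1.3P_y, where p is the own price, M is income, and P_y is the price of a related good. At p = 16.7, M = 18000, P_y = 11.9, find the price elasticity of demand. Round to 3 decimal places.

-0.467

Q_d = 46.1 − 0.74(16.7)² + 0.0589(18000) − 1.3(11.9) = 46.1 − 206.3786 + 1060.2 − 15.47 = 884.4514.
∂Q_d/∂p = −2·0.74·p = -24.716, so E_p = -24.716·(16.7/884.4514) ≈ -0.467.
|E_p| < 1: demand is inelastic.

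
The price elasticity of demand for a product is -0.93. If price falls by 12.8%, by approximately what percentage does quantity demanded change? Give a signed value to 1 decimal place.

11.9

%ΔQ ≈ E × %ΔP = (-0.93) × (-12.8%) ≈ 11.9%.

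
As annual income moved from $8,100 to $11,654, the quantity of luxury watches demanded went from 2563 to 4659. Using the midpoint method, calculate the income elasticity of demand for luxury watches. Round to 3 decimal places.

1.613

%ΔQ = (4659 − 2563)/[(2563+4659)/2] = 2096/3611 ≈ 0.5804.
%ΔM = (11,654 − 8,100)/[(8,100+11,654)/2] = 3554/9877 ≈ 0.3598.
E_I = %ΔQ/%ΔM ≈ 1.613.
E_I > 1: normal good (luxury).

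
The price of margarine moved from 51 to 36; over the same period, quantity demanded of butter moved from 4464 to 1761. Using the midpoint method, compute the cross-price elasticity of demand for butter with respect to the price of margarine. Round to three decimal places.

2.518

%ΔQ_x = (1761 − 4464)/[(4464+1761)/2] = -2703/3112.5 ≈ -0.8684.
%ΔP_y = (36 − 51)/[(51+36)/2] ≈ -0.3448.
E_xy = -0.8684/-0.3448 ≈ 2.518.
E_xy > 0, so butter and margarine are substitutes.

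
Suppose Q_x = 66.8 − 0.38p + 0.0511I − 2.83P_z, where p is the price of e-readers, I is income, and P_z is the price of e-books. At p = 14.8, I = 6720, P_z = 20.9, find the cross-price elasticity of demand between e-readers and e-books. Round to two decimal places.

-0.17

Evaluating quantity at (p, I, P_z) gives Q_x = 66.8 − 0.38(14.8) + 0.0511(6720) − 2.83(20.9) = 66.8 − 5.624 + 343.392 − 59.147 = 345.421.
∂Q_x/∂P_z = −2.83, so E_xy = -2.83·(20.9/345.421) ≈ -0.17.
E_xy < 0: the goods are complements.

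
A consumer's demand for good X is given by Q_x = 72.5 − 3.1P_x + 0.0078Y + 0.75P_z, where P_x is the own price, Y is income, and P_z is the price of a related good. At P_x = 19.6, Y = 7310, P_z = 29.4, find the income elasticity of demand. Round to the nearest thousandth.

0.628

First evaluate Q_x: 72.5 − 3.1(19.6) + 0.0078(7310) + 0.75(29.4) = 72.5 − 60.76 + 57.018 + 22.05 = 90.808.
∂Q_x/∂Y = +0.0078, so E_I = 0.0078·(7310/90.808) ≈ 0.628.
E_I ∈ (0,1): normal good (necessity).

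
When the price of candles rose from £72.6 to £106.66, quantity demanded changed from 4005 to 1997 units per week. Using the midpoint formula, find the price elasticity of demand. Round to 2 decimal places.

%ΔQ = (1997 − 4005)/[(4005 + 1997)/2] = -2008/3001 ≈ -0.6691.
%Δp = (106.66 − 72.6)/[(72.6 + 106.66)/2] = 34.06/89.63 ≈ 0.3800.
Arc elasticity E = %ΔQ/%Δp ≈ -0.6691/0.3800 ≈ -1.76.
|E| > 1: demand is elastic over this range.

-1.76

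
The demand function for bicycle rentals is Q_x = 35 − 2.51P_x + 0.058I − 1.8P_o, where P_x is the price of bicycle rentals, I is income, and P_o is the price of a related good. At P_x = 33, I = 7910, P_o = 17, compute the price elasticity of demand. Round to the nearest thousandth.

-0.218

Substituting, Q_x = 35 − 2.51(33) + 0.058(7910) − 1.8(17) = 35 − 82.83 + 458.78 − 30.6 = 380.35.
∂Q_x/∂P_x = −2.51, so E_p = (−2.51)·(33/380.35) ≈ -0.218.
|E_p| < 1: demand is inelastic.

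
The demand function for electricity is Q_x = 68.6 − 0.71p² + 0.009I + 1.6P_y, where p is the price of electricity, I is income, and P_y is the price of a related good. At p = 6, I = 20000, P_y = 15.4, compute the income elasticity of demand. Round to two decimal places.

Q_x = 68.6 − 0.71(6)² + 0.009(20000) + 1.6(15.4) = 68.6 − 25.56 + 180 + 24.64 = 247.68.
∂Q_x/∂I = +0.009, so E_I = 0.009·(20000/247.68) ≈ 0.73.
E_I ∈ (0,1): normal good (necessity).

0.73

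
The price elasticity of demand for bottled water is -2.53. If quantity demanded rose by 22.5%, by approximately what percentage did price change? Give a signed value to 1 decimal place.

%ΔQ ≈ E × %ΔP ⇒ %ΔP = %ΔQ / E = (22.5%)/(-2.53) ≈ -8.9%.

-8.9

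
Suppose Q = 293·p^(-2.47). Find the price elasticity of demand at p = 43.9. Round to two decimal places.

-2.47

For a Cobb–Douglas (constant-elasticity) form Q = A·p^α·…, the elasticity with respect to p equals the exponent α at every point.
Here the exponent on p is -2.47, so the price elasticity of demand is -2.47.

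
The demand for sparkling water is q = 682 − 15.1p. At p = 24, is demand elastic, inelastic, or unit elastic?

At p = 24, q = 319.6.
dq/dp = −15.1.
Point elasticity E = (dq/dp)·(p/q) = -15.1 × 24/319.6 ≈ -1.134.
|E| ≈ 1.134 > 1, so demand is elastic.

elastic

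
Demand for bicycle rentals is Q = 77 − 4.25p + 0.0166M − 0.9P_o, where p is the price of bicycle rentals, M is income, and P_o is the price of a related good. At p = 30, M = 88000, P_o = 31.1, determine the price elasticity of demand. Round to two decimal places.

-0.09

Q = 77 − 4.25(30) + 0.0166(88000) − 0.9(31.1) = 77 − 127.5 + 1460.8 − 27.99 = 1382.31.
∂Q/∂p = −4.25, so E_p = (−4.25)·(30/1382.31) ≈ -0.09.
|E_p| < 1: demand is inelastic.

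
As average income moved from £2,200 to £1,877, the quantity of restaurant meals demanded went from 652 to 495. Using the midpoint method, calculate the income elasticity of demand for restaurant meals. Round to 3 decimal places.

1.728

%ΔQ = (495 − 652)/[(652+495)/2] = -157/573.5 ≈ -0.2738.
%ΔY = (1,877 − 2,200)/[(2,200+1,877)/2] = -323/2038.5 ≈ -0.1584.
E_I = %ΔQ/%ΔY ≈ 1.728.
E_I > 1: normal good (luxury).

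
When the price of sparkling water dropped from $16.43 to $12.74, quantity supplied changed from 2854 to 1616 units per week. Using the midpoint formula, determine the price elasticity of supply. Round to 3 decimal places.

2.189

%ΔQ = (1616 − 2854)/[(2854 + 1616)/2] = -1238/2235 ≈ -0.5539.
%ΔP = (12.74 − 16.43)/[(16.43 + 12.74)/2] = -3.69/14.585 ≈ -0.2530.
Arc elasticity E = %ΔQ/%ΔP ≈ -0.5539/-0.2530 ≈ 2.189.
|E| > 1: supply is elastic over this range.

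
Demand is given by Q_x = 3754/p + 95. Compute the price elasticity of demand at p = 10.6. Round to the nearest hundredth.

-0.79

At p = 10.6, Q_x = 449.1509.
dQ_x/dp = −3754/p² = −33.4105.
Point elasticity E = (dQ_x/dp)·(p/Q_x) = -33.4105 × 10.6/449.1509 ≈ -0.79.
|E| < 1, so demand is inelastic at this price.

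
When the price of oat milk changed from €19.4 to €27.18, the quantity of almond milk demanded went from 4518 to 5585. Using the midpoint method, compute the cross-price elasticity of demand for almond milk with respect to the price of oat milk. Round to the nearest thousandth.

%ΔQ_x = (5585 − 4518)/[(4518+5585)/2] = 1067/5051.5 ≈ 0.2112.
%ΔP_y = (27.18 − 19.4)/[(19.4+27.18)/2] ≈ 0.3340.
E_xy = 0.2112/0.3340 ≈ 0.632.
E_xy > 0, so almond milk and oat milk are substitutes.

0.632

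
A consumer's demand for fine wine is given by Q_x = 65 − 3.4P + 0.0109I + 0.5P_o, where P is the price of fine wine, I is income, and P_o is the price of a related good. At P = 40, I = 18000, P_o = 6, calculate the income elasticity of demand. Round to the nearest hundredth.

1.53

Evaluating quantity at (P, I, P_o) gives Q_x = 65 − 3.4(40) + 0.0109(18000) + 0.5(6) = 65 − 136 + 196.2 + 3 = 128.2.
∂Q_x/∂I = +0.0109, so E_I = 0.0109·(18000/128.2) ≈ 1.53.
E_I > 1: normal good (luxury).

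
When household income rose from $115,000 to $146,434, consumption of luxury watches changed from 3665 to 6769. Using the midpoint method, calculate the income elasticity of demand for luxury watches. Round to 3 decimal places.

%ΔQ = (6769 − 3665)/[(3665+6769)/2] = 3104/5217 ≈ 0.5950.
%ΔI = (146,434 − 115,000)/[(115,000+146,434)/2] = 31434/130717 ≈ 0.2405.
E_I = %ΔQ/%ΔI ≈ 2.474.
E_I > 1: normal good (luxury).

2.474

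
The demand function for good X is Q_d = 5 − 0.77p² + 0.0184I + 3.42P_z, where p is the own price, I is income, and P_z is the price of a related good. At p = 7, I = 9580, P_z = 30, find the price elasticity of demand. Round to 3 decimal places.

-0.307

Evaluating quantity at (p, I, P_z) gives Q_d = 5 − 0.77(7)² + 0.0184(9580) + 3.42(30) = 5 − 37.73 + 176.272 + 102.6 = 246.142.
∂Q_d/∂p = −2·0.77·p = -10.78, so E_p = -10.78·(7/246.142) ≈ -0.307.
|E_p| < 1: demand is inelastic.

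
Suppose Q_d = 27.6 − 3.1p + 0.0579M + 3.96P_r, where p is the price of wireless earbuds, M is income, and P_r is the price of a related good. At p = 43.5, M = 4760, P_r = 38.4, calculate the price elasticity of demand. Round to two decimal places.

-0.42

Substituting, Q_d = 27.6 − 3.1(43.5) + 0.0579(4760) + 3.96(38.4) = 27.6 − 134.85 + 275.604 + 152.064 = 320.418.
∂Q_d/∂p = −3.1, so E_p = (−3.1)·(43.5/320.418) ≈ -0.42.
|E_p| < 1: demand is inelastic.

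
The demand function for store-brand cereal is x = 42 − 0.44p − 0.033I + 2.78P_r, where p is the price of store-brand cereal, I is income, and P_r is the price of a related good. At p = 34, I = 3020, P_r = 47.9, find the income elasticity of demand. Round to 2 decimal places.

-1.65

x = 42 − 0.44(34) − 0.033(3020) + 2.78(47.9) = 42 − 14.96 − 99.66 + 133.162 = 60.542.
∂x/∂I = −0.033, so E_I = -0.033·(3020/60.542) ≈ -1.65.
E_I < 0: inferior good.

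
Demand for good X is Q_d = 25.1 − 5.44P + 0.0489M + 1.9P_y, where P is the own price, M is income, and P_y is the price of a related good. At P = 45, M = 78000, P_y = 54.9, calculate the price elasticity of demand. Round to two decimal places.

-0.07

Q_d = 25.1 − 5.44(45) + 0.0489(78000) + 1.9(54.9) = 25.1 − 244.8 + 3814.2 + 104.31 = 3698.81.
∂Q_d/∂P = −5.44, so E_p = (−5.44)·(45/3698.81) ≈ -0.07.
|E_p| < 1: demand is inelastic.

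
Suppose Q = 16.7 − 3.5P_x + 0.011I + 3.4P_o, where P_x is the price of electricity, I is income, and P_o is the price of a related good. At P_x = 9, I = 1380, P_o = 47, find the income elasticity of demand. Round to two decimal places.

0.09

Substituting, Q = 16.7 − 3.5(9) + 0.011(1380) + 3.4(47) = 16.7 − 31.5 + 15.18 + 159.8 = 160.18.
∂Q/∂I = +0.011, so E_I = 0.011·(1380/160.18) ≈ 0.09.
E_I ∈ (0,1): normal good (necessity).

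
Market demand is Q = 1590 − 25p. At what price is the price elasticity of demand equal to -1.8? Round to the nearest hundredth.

Set −bp/(a − bp) = −1.8 ⇒ bp = 1.8(a − bp) ⇒ bp(1+1.8) = 1.8·a.
p = 1.8·1590/(25·2.8) ≈ 40.89.

40.89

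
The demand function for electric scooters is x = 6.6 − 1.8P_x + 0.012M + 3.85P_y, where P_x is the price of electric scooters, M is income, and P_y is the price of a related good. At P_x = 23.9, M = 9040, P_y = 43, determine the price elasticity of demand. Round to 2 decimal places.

-0.18

First evaluate x: 6.6 − 1.8(23.9) + 0.012(9040) + 3.85(43) = 6.6 − 43.02 + 108.48 + 165.55 = 237.61.
∂x/∂P_x = −1.8, so E_p = (−1.8)·(23.9/237.61) ≈ -0.18.
|E_p| < 1: demand is inelastic.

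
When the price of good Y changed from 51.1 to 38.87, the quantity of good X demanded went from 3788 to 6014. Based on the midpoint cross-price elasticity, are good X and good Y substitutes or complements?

%ΔQ_x = (6014 − 3788)/[(3788+6014)/2] = 2226/4901 ≈ 0.4542.
%ΔP_y = (38.87 − 51.1)/[(51.1+38.87)/2] ≈ -0.2719.
E_xy = 0.4542/-0.2719 ≈ -1.671.
E_xy < 0, so the goods are complements.

complements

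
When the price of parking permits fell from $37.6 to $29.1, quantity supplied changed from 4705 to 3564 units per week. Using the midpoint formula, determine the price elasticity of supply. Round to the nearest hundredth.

%ΔQ = (3564 − 4705)/[(4705 + 3564)/2] = -1141/4134.5 ≈ -0.2760.
%ΔP = (29.1 − 37.6)/[(37.6 + 29.1)/2] = -8.5/33.35 ≈ -0.2549.
Arc elasticity E = %ΔQ/%ΔP ≈ -0.2760/-0.2549 ≈ 1.08.
|E| > 1: supply is elastic over this range.

1.08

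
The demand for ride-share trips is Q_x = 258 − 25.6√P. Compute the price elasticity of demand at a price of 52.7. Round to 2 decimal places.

-1.29

At P = 52.7, Q_x = 72.1574.
dQ_x/dP = −25.6/(2√P) = −25.6/(2·7.2595).
Point elasticity E = (dQ_x/dP)·(P/Q_x) = -1.7632 × 52.7/72.1574 ≈ -1.29.
|E| > 1, so demand is elastic at this price.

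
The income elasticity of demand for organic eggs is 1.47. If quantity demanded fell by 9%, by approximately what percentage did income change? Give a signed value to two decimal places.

-6.12

%ΔQ ≈ E × %ΔI ⇒ %ΔI = %ΔQ / E = (-9%)/(1.47) ≈ -6.12%.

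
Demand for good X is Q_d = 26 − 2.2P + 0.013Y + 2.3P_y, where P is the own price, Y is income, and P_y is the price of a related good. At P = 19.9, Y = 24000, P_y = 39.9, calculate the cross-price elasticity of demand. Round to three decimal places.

At the given point, Q_d = 26 − 2.2(19.9) + 0.013(24000) + 2.3(39.9) = 26 − 43.78 + 312 + 91.77 = 385.99.
∂Q_d/∂P_y = +2.3, so E_xy = 2.3·(39.9/385.99) ≈ 0.238.
E_xy > 0: the goods are substitutes.

0.238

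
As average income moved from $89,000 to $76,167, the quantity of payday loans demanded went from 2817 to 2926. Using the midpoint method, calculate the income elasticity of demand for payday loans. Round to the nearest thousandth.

%ΔQ = (2926 − 2817)/[(2817+2926)/2] = 109/2871.5 ≈ 0.0380.
%ΔI = (76,167 − 89,000)/[(89,000+76,167)/2] = -12833/82583.5 ≈ -0.1554.
E_I = %ΔQ/%ΔI ≈ -0.244.
E_I < 0: inferior good.

-0.244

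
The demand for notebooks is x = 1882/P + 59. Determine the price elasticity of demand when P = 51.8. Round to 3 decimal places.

At P = 51.8, x = 95.332.
dx/dP = −1882/P² = −0.7014.
Point elasticity E = (dx/dP)·(P/x) = -0.7014 × 51.8/95.332 ≈ -0.381.
|E| < 1, so demand is inelastic at this price.

-0.381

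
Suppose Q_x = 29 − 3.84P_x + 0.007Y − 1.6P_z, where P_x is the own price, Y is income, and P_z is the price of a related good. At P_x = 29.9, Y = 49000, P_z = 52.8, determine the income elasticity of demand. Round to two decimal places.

Evaluating quantity at (P_x, Y, P_z) gives Q_x = 29 − 3.84(29.9) + 0.007(49000) − 1.6(52.8) = 29 − 114.816 + 343 − 84.48 = 172.704.
∂Q_x/∂Y = +0.007, so E_I = 0.007·(49000/172.704) ≈ 1.99.
E_I > 1: normal good (luxury).

1.99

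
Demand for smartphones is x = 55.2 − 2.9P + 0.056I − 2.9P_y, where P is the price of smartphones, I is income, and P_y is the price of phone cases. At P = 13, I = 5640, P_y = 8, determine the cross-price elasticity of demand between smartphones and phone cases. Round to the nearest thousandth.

Substituting, x = 55.2 − 2.9(13) + 0.056(5640) − 2.9(8) = 55.2 − 37.7 + 315.84 − 23.2 = 310.14.
∂x/∂P_y = −2.9, so E_xy = -2.9·(8/310.14) ≈ -0.075.
E_xy < 0: the goods are complements.

-0.075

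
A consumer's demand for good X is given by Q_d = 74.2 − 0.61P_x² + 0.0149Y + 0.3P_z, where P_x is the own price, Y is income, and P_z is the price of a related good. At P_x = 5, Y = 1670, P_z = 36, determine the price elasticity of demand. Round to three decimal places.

Q_d = 74.2 − 0.61(5)² + 0.0149(1670) + 0.3(36) = 74.2 − 15.25 + 24.883 + 10.8 = 94.633.
∂Q_d/∂P_x = −2·0.61·P_x = -6.1, so E_p = -6.1·(5/94.633) ≈ -0.322.
|E_p| < 1: demand is inelastic.

-0.322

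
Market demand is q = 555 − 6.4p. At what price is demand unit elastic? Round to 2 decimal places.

43.36

For linear demand q = a − bp, E = −bp/(a − bp). |E| = 1 ⇒ bp = a − bp ⇒ p = a/(2b).
p = 555/(2·6.4) ≈ 43.36.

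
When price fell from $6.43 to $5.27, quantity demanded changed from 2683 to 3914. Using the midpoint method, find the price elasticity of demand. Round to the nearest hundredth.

-1.88

%ΔQ = (3914 − 2683)/[(2683 + 3914)/2] = 1231/3298.5 ≈ 0.3732.
%Δp = (5.27 − 6.43)/[(6.43 + 5.27)/2] = -1.16/5.85 ≈ -0.1983.
Arc elasticity E = %ΔQ/%Δp ≈ 0.3732/-0.1983 ≈ -1.88.
|E| > 1: demand is elastic over this range.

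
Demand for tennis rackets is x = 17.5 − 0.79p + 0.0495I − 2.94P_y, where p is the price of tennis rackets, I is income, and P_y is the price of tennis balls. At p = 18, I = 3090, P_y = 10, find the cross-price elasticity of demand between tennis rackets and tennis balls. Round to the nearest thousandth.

At the given point, x = 17.5 − 0.79(18) + 0.0495(3090) − 2.94(10) = 17.5 − 14.22 + 152.955 − 29.4 = 126.835.
∂x/∂P_y = −2.94, so E_xy = -2.94·(10/126.835) ≈ -0.232.
E_xy < 0: the goods are complements.

-0.232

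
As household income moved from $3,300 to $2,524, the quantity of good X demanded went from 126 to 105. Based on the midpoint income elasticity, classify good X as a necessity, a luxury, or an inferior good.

%ΔQ = (105 − 126)/[(126+105)/2] = -21/115.5 ≈ -0.1818.
%ΔI = (2,524 − 3,300)/[(3,300+2,524)/2] = -776/2912 ≈ -0.2665.
E_I = %ΔQ/%ΔI ≈ 0.682.
E_I ∈ (0,1): normal good (necessity).

necessity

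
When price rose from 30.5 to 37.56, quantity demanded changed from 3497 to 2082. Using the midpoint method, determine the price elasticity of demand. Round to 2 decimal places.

-2.45

%ΔQ = (2082 − 3497)/[(3497 + 2082)/2] = -1415/2789.5 ≈ -0.5073.
%Δp = (37.56 − 30.5)/[(30.5 + 37.56)/2] = 7.06/34.03 ≈ 0.2075.
Arc elasticity E = %ΔQ/%Δp ≈ -0.5073/0.2075 ≈ -2.45.
|E| > 1: demand is elastic over this range.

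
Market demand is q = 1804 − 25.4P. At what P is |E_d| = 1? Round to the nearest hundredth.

35.51

For linear demand q = a − bP, E = −bP/(a − bP). |E| = 1 ⇒ bP = a − bP ⇒ P = a/(2b).
P = 1804/(2·25.4) ≈ 35.51.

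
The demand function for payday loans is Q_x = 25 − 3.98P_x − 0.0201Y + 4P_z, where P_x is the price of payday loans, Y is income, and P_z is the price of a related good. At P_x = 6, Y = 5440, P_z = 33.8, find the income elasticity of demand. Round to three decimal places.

Q_x = 25 − 3.98(6) − 0.0201(5440) + 4(33.8) = 25 − 23.88 − 109.344 + 135.2 = 26.976.
∂Q_x/∂Y = −0.0201, so E_I = -0.0201·(5440/26.976) ≈ -4.053.
E_I < 0: inferior good.

-4.053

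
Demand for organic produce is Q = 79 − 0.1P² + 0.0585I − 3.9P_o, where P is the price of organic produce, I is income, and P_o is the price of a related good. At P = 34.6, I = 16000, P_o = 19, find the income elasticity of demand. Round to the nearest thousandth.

1.140

Substituting, Q = 79 − 0.1(34.6)² + 0.0585(16000) − 3.9(19) = 79 − 119.716 + 936 − 74.1 = 821.184.
∂Q/∂I = +0.0585, so E_I = 0.0585·(16000/821.184) ≈ 1.140.
E_I > 1: normal good (luxury).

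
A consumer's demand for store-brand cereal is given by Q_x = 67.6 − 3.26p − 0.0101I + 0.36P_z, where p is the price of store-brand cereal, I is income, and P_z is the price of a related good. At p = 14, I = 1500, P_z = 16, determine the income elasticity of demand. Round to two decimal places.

-1.21

Substituting, Q_x = 67.6 − 3.26(14) − 0.0101(1500) + 0.36(16) = 67.6 − 45.64 − 15.15 + 5.76 = 12.57.
∂Q_x/∂I = −0.0101, so E_I = -0.0101·(1500/12.57) ≈ -1.21.
E_I < 0: inferior good.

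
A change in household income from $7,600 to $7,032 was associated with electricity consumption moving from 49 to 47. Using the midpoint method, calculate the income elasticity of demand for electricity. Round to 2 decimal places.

%ΔQ = (47 − 49)/[(49+47)/2] = -2/48 ≈ -0.0417.
%ΔM = (7,032 − 7,600)/[(7,600+7,032)/2] = -568/7316 ≈ -0.0776.
E_I = %ΔQ/%ΔM ≈ 0.54.
E_I ∈ (0,1): normal good (necessity).

0.54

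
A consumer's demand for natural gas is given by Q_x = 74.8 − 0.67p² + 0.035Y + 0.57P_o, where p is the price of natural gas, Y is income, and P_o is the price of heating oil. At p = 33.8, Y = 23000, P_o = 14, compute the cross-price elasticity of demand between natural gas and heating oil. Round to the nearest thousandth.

0.065

Substituting, Q_x = 74.8 − 0.67(33.8)² + 0.035(23000) + 0.57(14) = 74.8 − 765.4348 + 805 + 7.98 = 122.3452.
∂Q_x/∂P_o = +0.57, so E_xy = 0.57·(14/122.3452) ≈ 0.065.
E_xy > 0: the goods are substitutes.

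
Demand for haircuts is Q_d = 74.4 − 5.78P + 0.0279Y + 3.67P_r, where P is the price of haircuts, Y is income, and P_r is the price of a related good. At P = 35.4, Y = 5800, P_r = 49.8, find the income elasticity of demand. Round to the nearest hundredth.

0.75

Evaluating quantity at (P, Y, P_r) gives Q_d = 74.4 − 5.78(35.4) + 0.0279(5800) + 3.67(49.8) = 74.4 − 204.612 + 161.82 + 182.766 = 214.374.
∂Q_d/∂Y = +0.0279, so E_I = 0.0279·(5800/214.374) ≈ 0.75.
E_I ∈ (0,1): normal good (necessity).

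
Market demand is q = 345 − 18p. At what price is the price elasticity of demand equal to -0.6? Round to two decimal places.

7.19

Set −bp/(a − bp) = −0.6 ⇒ bp = 0.6(a − bp) ⇒ bp(1+0.6) = 0.6·a.
p = 0.6·345/(18·1.6) ≈ 7.19.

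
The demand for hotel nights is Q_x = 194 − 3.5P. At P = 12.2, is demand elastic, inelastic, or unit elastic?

inelastic

At P = 12.2, Q_x = 151.3.
dQ_x/dP = −3.5.
Point elasticity E = (dQ_x/dP)·(P/Q_x) = -3.5 × 12.2/151.3 ≈ -0.282.
|E| ≈ 0.282 < 1, so demand is inelastic.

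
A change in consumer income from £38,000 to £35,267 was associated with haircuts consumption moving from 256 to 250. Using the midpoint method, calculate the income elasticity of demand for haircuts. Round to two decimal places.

%ΔQ = (250 − 256)/[(256+250)/2] = -6/253 ≈ -0.0237.
%ΔM = (35,267 − 38,000)/[(38,000+35,267)/2] = -2733/36633.5 ≈ -0.0746.
E_I = %ΔQ/%ΔM ≈ 0.32.
E_I ∈ (0,1): normal good (necessity).

0.32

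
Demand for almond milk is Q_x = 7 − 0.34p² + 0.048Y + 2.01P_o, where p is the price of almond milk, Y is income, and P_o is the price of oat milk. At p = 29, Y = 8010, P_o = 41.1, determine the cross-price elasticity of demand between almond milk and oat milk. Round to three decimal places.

0.439

Substituting, Q_x = 7 − 0.34(29)² + 0.048(8010) + 2.01(41.1) = 7 − 285.94 + 384.48 + 82.611 = 188.151.
∂Q_x/∂P_o = +2.01, so E_xy = 2.01·(41.1/188.151) ≈ 0.439.
E_xy > 0: the goods are substitutes.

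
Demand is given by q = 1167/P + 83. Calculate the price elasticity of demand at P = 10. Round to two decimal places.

At P = 10, q = 199.7.
dq/dP = −1167/P² = −11.67.
Point elasticity E = (dq/dP)·(P/q) = -11.67 × 10/199.7 ≈ -0.58.
|E| < 1, so demand is inelastic at this price.

-0.58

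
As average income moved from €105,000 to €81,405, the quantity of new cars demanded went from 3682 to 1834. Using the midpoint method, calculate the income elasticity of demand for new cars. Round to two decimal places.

2.65

%ΔQ = (1834 − 3682)/[(3682+1834)/2] = -1848/2758 ≈ -0.6701.
%ΔM = (81,405 − 105,000)/[(105,000+81,405)/2] = -23595/93202.5 ≈ -0.2532.
E_I = %ΔQ/%ΔM ≈ 2.65.
E_I > 1: normal good (luxury).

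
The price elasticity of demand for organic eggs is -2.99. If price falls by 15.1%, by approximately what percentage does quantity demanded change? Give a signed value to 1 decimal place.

45.1

%ΔQ ≈ E × %ΔP = (-2.99) × (-15.1%) ≈ 45.1%.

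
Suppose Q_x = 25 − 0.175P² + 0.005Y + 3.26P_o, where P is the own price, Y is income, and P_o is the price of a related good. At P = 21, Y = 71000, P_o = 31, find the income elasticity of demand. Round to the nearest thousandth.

0.879

First evaluate Q_x: 25 − 0.175(21)² + 0.005(71000) + 3.26(31) = 25 − 77.175 + 355 + 101.06 = 403.885.
∂Q_x/∂Y = +0.005, so E_I = 0.005·(71000/403.885) ≈ 0.879.
E_I ∈ (0,1): normal good (necessity).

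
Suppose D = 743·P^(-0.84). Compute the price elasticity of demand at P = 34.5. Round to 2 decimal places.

For a Cobb–Douglas (constant-elasticity) form D = A·P^α·…, the elasticity with respect to P equals the exponent α at every point.
Here the exponent on P is -0.84, so the price elasticity of demand is -0.84.

-0.84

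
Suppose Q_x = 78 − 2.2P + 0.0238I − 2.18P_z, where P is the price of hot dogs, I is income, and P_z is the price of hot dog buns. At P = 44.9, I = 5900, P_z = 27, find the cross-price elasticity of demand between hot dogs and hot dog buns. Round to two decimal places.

At the given point, Q_x = 78 − 2.2(44.9) + 0.0238(5900) − 2.18(27) = 78 − 98.78 + 140.42 − 58.86 = 60.78.
∂Q_x/∂P_z = −2.18, so E_xy = -2.18·(27/60.78) ≈ -0.97.
E_xy < 0: the goods are complements.

-0.97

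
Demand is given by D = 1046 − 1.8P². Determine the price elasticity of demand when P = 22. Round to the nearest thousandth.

-9.968

At P = 22, D = 174.8.
dD/dP = −2·1.8·P = −79.2.
Point elasticity E = (dD/dP)·(P/D) = -79.2 × 22/174.8 ≈ -9.968.
|E| > 1, so demand is elastic at this price.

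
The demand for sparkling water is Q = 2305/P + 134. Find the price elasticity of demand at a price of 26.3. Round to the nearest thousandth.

At P = 26.3, Q = 221.6426.
dQ/dP = −2305/P² = −3.3324.
Point elasticity E = (dQ/dP)·(P/Q) = -3.3324 × 26.3/221.6426 ≈ -0.395.
|E| < 1, so demand is inelastic at this price.

-0.395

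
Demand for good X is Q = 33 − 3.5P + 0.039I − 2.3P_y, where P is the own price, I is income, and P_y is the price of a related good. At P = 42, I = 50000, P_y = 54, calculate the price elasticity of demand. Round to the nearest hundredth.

-0.09

Substituting, Q = 33 − 3.5(42) + 0.039(50000) − 2.3(54) = 33 − 147 + 1950 − 124.2 = 1711.8.
∂Q/∂P = −3.5, so E_p = (−3.5)·(42/1711.8) ≈ -0.09.
|E_p| < 1: demand is inelastic.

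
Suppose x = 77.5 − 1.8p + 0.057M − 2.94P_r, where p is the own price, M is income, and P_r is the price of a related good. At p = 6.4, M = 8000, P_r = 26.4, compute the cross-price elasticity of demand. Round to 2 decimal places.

Substituting, x = 77.5 − 1.8(6.4) + 0.057(8000) − 2.94(26.4) = 77.5 − 11.52 + 456 − 77.616 = 444.364.
∂x/∂P_r = −2.94, so E_xy = -2.94·(26.4/444.364) ≈ -0.17.
E_xy < 0: the goods are complements.

-0.17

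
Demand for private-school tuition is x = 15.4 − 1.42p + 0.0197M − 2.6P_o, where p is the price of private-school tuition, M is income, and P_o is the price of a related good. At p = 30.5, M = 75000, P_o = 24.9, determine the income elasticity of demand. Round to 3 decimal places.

First evaluate x: 15.4 − 1.42(30.5) + 0.0197(75000) − 2.6(24.9) = 15.4 − 43.31 + 1477.5 − 64.74 = 1384.85.
∂x/∂M = +0.0197, so E_I = 0.0197·(75000/1384.85) ≈ 1.067.
E_I > 1: normal good (luxury).

1.067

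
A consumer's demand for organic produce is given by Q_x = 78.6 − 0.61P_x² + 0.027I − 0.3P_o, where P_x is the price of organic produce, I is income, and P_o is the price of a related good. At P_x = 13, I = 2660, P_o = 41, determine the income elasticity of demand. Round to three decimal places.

2.050

First evaluate Q_x: 78.6 − 0.61(13)² + 0.027(2660) − 0.3(41) = 78.6 − 103.09 + 71.82 − 12.3 = 35.03.
∂Q_x/∂I = +0.027, so E_I = 0.027·(2660/35.03) ≈ 2.050.
E_I > 1: normal good (luxury).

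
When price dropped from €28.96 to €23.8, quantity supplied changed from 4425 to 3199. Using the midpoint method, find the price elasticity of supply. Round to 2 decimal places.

1.64

%ΔQ = (3199 − 4425)/[(4425 + 3199)/2] = -1226/3812 ≈ -0.3216.
%Δp = (23.8 − 28.96)/[(28.96 + 23.8)/2] = -5.16/26.38 ≈ -0.1956.
Arc elasticity E = %ΔQ/%Δp ≈ -0.3216/-0.1956 ≈ 1.64.
|E| > 1: supply is elastic over this range.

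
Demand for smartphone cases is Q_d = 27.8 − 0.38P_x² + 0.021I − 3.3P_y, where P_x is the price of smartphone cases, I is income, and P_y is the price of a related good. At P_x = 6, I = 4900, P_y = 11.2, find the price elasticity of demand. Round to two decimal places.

First evaluate Q_d: 27.8 − 0.38(6)² + 0.021(4900) − 3.3(11.2) = 27.8 − 13.68 + 102.9 − 36.96 = 80.06.
∂Q_d/∂P_x = −2·0.38·P_x = -4.56, so E_p = -4.56·(6/80.06) ≈ -0.34.
|E_p| < 1: demand is inelastic.

-0.34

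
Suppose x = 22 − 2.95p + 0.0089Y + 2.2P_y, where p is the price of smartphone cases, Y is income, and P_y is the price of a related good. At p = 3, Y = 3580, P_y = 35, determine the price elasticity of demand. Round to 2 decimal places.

At the given point, x = 22 − 2.95(3) + 0.0089(3580) + 2.2(35) = 22 − 8.85 + 31.862 + 77 = 122.012.
∂x/∂p = −2.95, so E_p = (−2.95)·(3/122.012) ≈ -0.07.
|E_p| < 1: demand is inelastic.

-0.07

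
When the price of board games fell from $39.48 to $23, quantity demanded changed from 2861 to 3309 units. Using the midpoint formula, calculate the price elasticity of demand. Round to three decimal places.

-0.275

%Δq = (3309 − 2861)/[(2861 + 3309)/2] = 448/3085 ≈ 0.1452.
%Δp = (23 − 39.48)/[(39.48 + 23)/2] = -16.48/31.24 ≈ -0.5275.
Arc elasticity E = %Δq/%Δp ≈ 0.1452/-0.5275 ≈ -0.275.
|E| < 1: demand is inelastic over this range.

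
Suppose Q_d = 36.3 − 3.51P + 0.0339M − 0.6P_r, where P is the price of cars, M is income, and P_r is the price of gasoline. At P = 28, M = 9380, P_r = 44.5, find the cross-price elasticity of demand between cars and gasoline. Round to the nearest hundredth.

-0.12

Evaluating quantity at (P, M, P_r) gives Q_d = 36.3 − 3.51(28) + 0.0339(9380) − 0.6(44.5) = 36.3 − 98.28 + 317.982 − 26.7 = 229.302.
∂Q_d/∂P_r = −0.6, so E_xy = -0.6·(44.5/229.302) ≈ -0.12.
E_xy < 0: the goods are complements.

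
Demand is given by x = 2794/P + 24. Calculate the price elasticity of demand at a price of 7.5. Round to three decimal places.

-0.939

At P = 7.5, x = 396.5333.
dx/dP = −2794/P² = −49.6711.
Point elasticity E = (dx/dP)·(P/x) = -49.6711 × 7.5/396.5333 ≈ -0.939.
|E| < 1, so demand is inelastic at this price.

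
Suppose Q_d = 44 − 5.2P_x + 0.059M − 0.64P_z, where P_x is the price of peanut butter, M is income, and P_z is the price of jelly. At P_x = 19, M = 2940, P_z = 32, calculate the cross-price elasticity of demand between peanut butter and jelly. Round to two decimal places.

At the given point, Q_d = 44 − 5.2(19) + 0.059(2940) − 0.64(32) = 44 − 98.8 + 173.46 − 20.48 = 98.18.
∂Q_d/∂P_z = −0.64, so E_xy = -0.64·(32/98.18) ≈ -0.21.
E_xy < 0: the goods are complements.

-0.21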